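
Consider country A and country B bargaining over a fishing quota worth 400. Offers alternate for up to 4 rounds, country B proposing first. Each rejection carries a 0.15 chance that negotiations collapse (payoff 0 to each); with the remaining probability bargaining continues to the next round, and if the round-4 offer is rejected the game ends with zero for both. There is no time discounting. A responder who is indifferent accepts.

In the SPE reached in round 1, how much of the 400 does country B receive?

By backward induction:
Round 4 (country A proposes): rejection yields 0 for country B; country A offers 0 and keeps 400.
Round 3 (country B proposes): rejecting gives country A an expected 0.85 × 400 = 340; country B offers that and keeps 60.
Round 2 (country A proposes): rejecting gives country B an expected 0.85 × 60 = 51; country A offers that and keeps 349.
Round 1 (country B proposes): rejecting gives country A an expected 0.85 × 349 = 296.65, so country B offers 296.65, keeping 103.35.

103.35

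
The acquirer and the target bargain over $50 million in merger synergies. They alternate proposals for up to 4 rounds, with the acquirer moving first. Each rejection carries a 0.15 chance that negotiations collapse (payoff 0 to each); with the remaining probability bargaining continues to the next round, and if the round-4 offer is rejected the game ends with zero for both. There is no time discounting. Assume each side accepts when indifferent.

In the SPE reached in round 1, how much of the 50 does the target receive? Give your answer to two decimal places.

Round 4 (the target proposes): the acquirer will accept anything ≥ 0, so the target offers 0 and keeps 50.
Round 3 (the acquirer proposes): rejecting gives the target an expected 0.85 × 50 = 42.5. The acquirer offers 42.5 and keeps 50 − 42.5 = 7.5.
Round 2 (the target proposes): rejecting gives the acquirer an expected 0.85 × 7.5 = 6.375; the target offers that and keeps 43.625.
Round 1 (the acquirer proposes): rejecting gives the target an expected 0.85 × 43.625 = 37.08125. The acquirer offers 37.08125 and keeps 50 − 37.08125 = 12.91875.

37.08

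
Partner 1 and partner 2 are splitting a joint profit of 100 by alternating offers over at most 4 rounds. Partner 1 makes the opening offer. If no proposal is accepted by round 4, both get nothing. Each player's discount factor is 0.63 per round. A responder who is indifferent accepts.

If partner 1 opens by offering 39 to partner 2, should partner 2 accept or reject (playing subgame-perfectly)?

Round 4 (partner 2 proposes): partner 1 will accept anything ≥ 0, so partner 2 offers 0 and keeps 100.
Round 3 (partner 1 proposes): partner 2 can get 100 next round, worth 0.63 × 100 = 63 now. Partner 1 offers 63 and keeps 100 − 63 = 37.
Round 2 (partner 2 proposes): partner 1 can get 37 next round, worth 0.63 × 37 = 23.31 now, so partner 2 offers 23.31, keeping 76.69.
So by rejecting in round 1, partner 2 gets 76.69 next round, worth 0.63 × 76.69 = 48.3147 now.
Offer 39 < 48.3147, so partner 2 rejects.

Reject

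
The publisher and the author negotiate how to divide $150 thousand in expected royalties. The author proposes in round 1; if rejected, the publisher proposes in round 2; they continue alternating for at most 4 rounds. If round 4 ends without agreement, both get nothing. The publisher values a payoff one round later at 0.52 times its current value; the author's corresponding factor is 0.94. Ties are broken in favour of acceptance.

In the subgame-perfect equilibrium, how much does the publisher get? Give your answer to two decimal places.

Round 4 (the publisher proposes): the author will accept anything ≥ 0, so the publisher offers 0 and keeps 150.
Round 3 (the author proposes): the publisher can get 150 next round, worth 0.52 × 150 = 78 now; the author offers that and keeps 72.
Round 2 (the publisher proposes): the author can get 72 next round, worth 0.94 × 72 = 67.68 now; the publisher offers that and keeps 82.32.
Round 1 (the author proposes): the publisher can get 82.32 next round, worth 0.52 × 82.32 = 42.8064 now, so the author offers 42.8064, keeping 107.1936.

42.81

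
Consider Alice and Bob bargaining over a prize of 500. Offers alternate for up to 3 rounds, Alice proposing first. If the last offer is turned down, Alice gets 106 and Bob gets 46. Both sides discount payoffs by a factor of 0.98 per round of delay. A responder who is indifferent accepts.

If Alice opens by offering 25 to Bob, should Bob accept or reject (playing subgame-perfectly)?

Work out Bob's continuation value if the offer is rejected.
Round 3 (Alice proposes): Bob gets 46 if talks fail, so Alice offers 46 and keeps 454.
Round 2 (Bob proposes): Alice can get 454 next round, worth 0.98 × 454 = 444.92 now, so Bob offers 444.92, keeping 55.08.
So by rejecting in round 1, Bob gets 55.08 next round, worth 0.98 × 55.08 = 53.9784 now.
Offer 25 < 53.9784, so Bob rejects.

Reject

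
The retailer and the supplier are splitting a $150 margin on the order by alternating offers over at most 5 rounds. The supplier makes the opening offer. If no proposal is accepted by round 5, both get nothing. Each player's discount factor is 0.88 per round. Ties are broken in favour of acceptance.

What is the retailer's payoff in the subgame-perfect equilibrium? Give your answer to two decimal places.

Round 5 (the supplier proposes): rejection yields 0 for the retailer; the supplier offers 0 and keeps 150.
Round 4 (the retailer proposes): the supplier can get 150 next round, worth 0.88 × 150 = 132 now; the retailer offers that and keeps 18.
Round 3 (the supplier proposes): the retailer can get 18 next round, worth 0.88 × 18 = 15.84 now; the supplier offers that and keeps 134.16.
Round 2 (the retailer proposes): the supplier can get 134.16 next round, worth 0.88 × 134.16 = 118.0608 now, so the retailer offers 118.0608, keeping 31.9392.
Round 1 (the supplier proposes): the retailer can get 31.9392 next round, worth 0.88 × 31.9392 = 28.106496 now; the supplier offers that and keeps 121.893504.

28.11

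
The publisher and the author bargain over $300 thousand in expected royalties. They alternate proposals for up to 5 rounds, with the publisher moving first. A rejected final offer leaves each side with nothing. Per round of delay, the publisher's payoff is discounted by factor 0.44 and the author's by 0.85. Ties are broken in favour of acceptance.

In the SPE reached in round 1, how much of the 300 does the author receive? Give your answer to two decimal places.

By backward induction:
Round 5 (the publisher proposes): rejection yields 0 for the author; the publisher offers 0 and keeps 300.
Round 4 (the author proposes): the publisher can get 300 next round, worth 0.44 × 300 = 132 now; the author offers that and keeps 168.
Round 3 (the publisher proposes): the author can get 168 next round, worth 0.85 × 168 = 142.8 now. The publisher offers 142.8 and keeps 300 − 142.8 = 157.2.
Round 2 (the author proposes): the publisher can get 157.2 next round, worth 0.44 × 157.2 = 69.168 now, so the author offers 69.168, keeping 230.832.
Round 1 (the publisher proposes): the author can get 230.832 next round, worth 0.85 × 230.832 = 196.2072 now, so the publisher offers 196.2072, keeping 103.7928.

196.21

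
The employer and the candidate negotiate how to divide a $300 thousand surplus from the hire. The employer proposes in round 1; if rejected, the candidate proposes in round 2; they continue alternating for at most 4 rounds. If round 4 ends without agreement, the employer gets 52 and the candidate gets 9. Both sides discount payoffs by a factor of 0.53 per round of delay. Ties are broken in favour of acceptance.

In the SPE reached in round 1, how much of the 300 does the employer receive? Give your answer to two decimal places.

188.35

Solve by backward induction from round 4.
Round 4 (the candidate proposes): the employer gets 52 if talks fail, so the candidate offers 52 and keeps 248.
Round 3 (the employer proposes): the candidate can get 248 next round, worth 0.53 × 248 = 131.44 now. The employer offers 131.44 and keeps 300 − 131.44 = 168.56.
Round 2 (the candidate proposes): the employer can get 168.56 next round, worth 0.53 × 168.56 = 89.3368 now. The candidate offers 89.3368 and keeps 300 − 89.3368 = 210.6632.
Round 1 (the employer proposes): the candidate can get 210.6632 next round, worth 0.53 × 210.6632 = 111.651496 now, so the employer offers 111.651496, keeping 188.348504.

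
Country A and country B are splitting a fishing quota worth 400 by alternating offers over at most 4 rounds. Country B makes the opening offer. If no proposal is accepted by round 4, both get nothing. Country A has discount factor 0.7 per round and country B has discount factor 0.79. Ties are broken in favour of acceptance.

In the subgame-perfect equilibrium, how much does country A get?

By backward induction:
Round 4 (country A proposes): rejection yields 0 for country B; country A offers 0 and keeps 400.
Round 3 (country B proposes): country A can get 400 next round, worth 0.7 × 400 = 280 now; country B offers that and keeps 120.
Round 2 (country A proposes): country B can get 120 next round, worth 0.79 × 120 = 94.8 now, so country A offers 94.8, keeping 305.2.
Round 1 (country B proposes): country A can get 305.2 next round, worth 0.7 × 305.2 = 213.64 now; country B offers that and keeps 186.36.

213.64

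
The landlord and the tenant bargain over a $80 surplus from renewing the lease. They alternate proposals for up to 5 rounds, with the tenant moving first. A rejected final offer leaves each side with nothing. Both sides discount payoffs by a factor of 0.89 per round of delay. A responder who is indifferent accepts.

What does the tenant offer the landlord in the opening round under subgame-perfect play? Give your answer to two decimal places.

Round 5 (the tenant proposes): the landlord will accept anything ≥ 0, so the tenant offers 0 and keeps 80.
Round 4 (the landlord proposes): the tenant can get 80 next round, worth 0.89 × 80 = 71.2 now; the landlord offers that and keeps 8.8.
Round 3 (the tenant proposes): the landlord can get 8.8 next round, worth 0.89 × 8.8 = 7.832 now; the tenant offers that and keeps 72.168.
Round 2 (the landlord proposes): the tenant can get 72.168 next round, worth 0.89 × 72.168 = 64.22952 now. The landlord offers 64.22952 and keeps 80 − 64.22952 = 15.77048.
Round 1 (the tenant proposes): the landlord can get 15.77048 next round, worth 0.89 × 15.77048 = 14.0357272 now. The tenant offers 14.0357272 and keeps 80 − 14.0357272 = 65.9642728.

14.04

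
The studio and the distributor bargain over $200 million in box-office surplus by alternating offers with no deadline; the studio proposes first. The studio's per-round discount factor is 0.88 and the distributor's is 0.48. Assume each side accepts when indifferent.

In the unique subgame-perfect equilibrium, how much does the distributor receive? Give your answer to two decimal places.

When the studio proposes, the distributor accepts any offer worth at least 0.48 times what the distributor would get by proposing next round; and vice versa.
This gives x = 200 − 0.48y and y = 200 − 0.88x, where x and y are each side's share when it proposes.
Hence (1 − 0.48·0.88)x = 200(1 − 0.48), i.e. 0.5776·x = 104.
x ≈ 180.0554; the distributor's share is 200 − x ≈ 19.9446.

19.94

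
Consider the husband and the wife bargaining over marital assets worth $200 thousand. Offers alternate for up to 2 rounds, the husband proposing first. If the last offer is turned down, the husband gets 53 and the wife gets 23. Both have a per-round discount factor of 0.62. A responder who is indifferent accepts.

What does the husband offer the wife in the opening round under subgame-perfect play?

91.14

Round 2 (the wife proposes): the husband gets 53 if talks fail, so the wife offers 53 and keeps 147.
Round 1 (the husband proposes): the wife can get 147 next round, worth 0.62 × 147 = 91.14 now; the husband offers that and keeps 108.86.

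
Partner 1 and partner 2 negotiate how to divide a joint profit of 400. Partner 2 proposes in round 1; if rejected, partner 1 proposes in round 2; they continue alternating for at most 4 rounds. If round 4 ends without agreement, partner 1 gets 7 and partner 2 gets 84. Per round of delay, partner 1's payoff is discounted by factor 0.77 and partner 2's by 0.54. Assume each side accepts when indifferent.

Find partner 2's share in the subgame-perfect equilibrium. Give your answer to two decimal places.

Solve by backward induction from round 4.
Round 4 (partner 1 proposes): partner 2 gets 84 if talks fail, so partner 1 offers 84 and keeps 316.
Round 3 (partner 2 proposes): partner 1 can get 316 next round, worth 0.77 × 316 = 243.32 now. Partner 2 offers 243.32 and keeps 400 − 243.32 = 156.68.
Round 2 (partner 1 proposes): partner 2 can get 156.68 next round, worth 0.54 × 156.68 = 84.6072 now; partner 1 offers that and keeps 315.3928.
Round 1 (partner 2 proposes): partner 1 can get 315.3928 next round, worth 0.77 × 315.3928 = 242.852456 now, so partner 2 offers 242.852456, keeping 157.147544.

157.15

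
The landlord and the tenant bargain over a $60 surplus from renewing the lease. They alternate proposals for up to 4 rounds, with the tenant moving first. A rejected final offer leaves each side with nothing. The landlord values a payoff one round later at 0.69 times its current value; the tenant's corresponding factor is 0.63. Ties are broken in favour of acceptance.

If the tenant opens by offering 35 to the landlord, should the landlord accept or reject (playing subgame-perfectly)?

Work out the landlord's continuation value if the offer is rejected.
Round 4 (the landlord proposes): rejection yields 0 for the tenant; the landlord offers 0 and keeps 60.
Round 3 (the tenant proposes): the landlord can get 60 next round, worth 0.69 × 60 = 41.4 now, so the tenant offers 41.4, keeping 18.6.
Round 2 (the landlord proposes): the tenant can get 18.6 next round, worth 0.63 × 18.6 = 11.718 now, so the landlord offers 11.718, keeping 48.282.
So by rejecting in round 1, the landlord gets 48.282 next round, worth 0.69 × 48.282 = 33.31458 now.
Offer 35 ≥ 33.31458, so the landlord accepts.

Accept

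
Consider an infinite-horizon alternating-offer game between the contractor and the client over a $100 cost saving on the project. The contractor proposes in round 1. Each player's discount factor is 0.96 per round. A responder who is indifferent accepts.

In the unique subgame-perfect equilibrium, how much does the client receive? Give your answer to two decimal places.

48.98

In a stationary SPE each proposer offers the other exactly their discounted continuation value.
If the contractor keeps x when proposing and the client keeps y when proposing, then x = 100 − 0.96y and y = 100 − 0.96x.
Solving: x = 100(1 − 0.96) / (1 − 0.96·0.96) = 4 / 0.0784 ≈ 51.0204.
The client gets 100 − 51.0204 ≈ 48.9796.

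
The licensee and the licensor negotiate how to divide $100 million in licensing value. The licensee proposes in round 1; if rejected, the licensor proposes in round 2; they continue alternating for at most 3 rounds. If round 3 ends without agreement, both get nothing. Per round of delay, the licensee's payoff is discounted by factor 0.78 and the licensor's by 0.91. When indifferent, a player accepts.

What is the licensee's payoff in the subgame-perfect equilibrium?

79.98

Round 3 (the licensee proposes): rejection yields 0 for the licensor; the licensee offers 0 and keeps 100.
Round 2 (the licensor proposes): the licensee can get 100 next round, worth 0.78 × 100 = 78 now. The licensor offers 78 and keeps 100 − 78 = 22.
Round 1 (the licensee proposes): the licensor can get 22 next round, worth 0.91 × 22 = 20.02 now. The licensee offers 20.02 and keeps 100 − 20.02 = 79.98.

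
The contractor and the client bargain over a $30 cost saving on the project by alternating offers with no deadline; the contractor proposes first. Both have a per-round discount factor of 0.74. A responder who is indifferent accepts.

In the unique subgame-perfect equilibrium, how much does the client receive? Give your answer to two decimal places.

In a stationary SPE each proposer offers the other exactly their discounted continuation value.
If the contractor keeps x when proposing and the client keeps y when proposing, then x = 30 − 0.74y and y = 30 − 0.74x.
Solving: x = 30(1 − 0.74) / (1 − 0.74·0.74) = 7.8 / 0.4524 ≈ 17.2414.
The client gets 30 − 17.2414 ≈ 12.7586.

12.76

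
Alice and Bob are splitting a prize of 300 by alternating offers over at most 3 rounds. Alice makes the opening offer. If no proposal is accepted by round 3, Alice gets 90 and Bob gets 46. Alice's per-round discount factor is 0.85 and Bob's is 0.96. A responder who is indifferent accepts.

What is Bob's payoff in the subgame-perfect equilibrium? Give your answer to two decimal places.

80.74

Solve by backward induction from round 3.
Round 3 (Alice proposes): Bob gets 46 if talks fail, so Alice offers 46 and keeps 254.
Round 2 (Bob proposes): Alice can get 254 next round, worth 0.85 × 254 = 215.9 now; Bob offers that and keeps 84.1.
Round 1 (Alice proposes): Bob can get 84.1 next round, worth 0.96 × 84.1 = 80.736 now, so Alice offers 80.736, keeping 219.264.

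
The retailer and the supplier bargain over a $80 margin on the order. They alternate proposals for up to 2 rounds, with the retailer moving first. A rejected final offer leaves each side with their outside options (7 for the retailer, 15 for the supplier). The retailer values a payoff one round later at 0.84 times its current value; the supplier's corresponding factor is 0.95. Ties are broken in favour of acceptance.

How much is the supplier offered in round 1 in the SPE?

Solve by backward induction from round 2.
Round 2 (the supplier proposes): the retailer gets 7 if talks fail, so the supplier offers 7 and keeps 73.
Round 1 (the retailer proposes): the supplier can get 73 next round, worth 0.95 × 73 = 69.35 now; the retailer offers that and keeps 10.65.

69.35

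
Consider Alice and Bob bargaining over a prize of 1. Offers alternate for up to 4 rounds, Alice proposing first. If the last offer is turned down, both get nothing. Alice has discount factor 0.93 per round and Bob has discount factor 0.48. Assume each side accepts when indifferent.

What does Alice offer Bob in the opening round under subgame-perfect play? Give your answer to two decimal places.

0.25

Round 4 (Bob proposes): rejection yields 0 for Alice; Bob offers 0 and keeps 1.
Round 3 (Alice proposes): Bob can get 1 next round, worth 0.48 × 1 = 0.48 now, so Alice offers 0.48, keeping 0.52.
Round 2 (Bob proposes): Alice can get 0.52 next round, worth 0.93 × 0.52 = 0.4836 now. Bob offers 0.4836 and keeps 1 − 0.4836 = 0.5164.
Round 1 (Alice proposes): Bob can get 0.5164 next round, worth 0.48 × 0.5164 = 0.247872 now; Alice offers that and keeps 0.752128.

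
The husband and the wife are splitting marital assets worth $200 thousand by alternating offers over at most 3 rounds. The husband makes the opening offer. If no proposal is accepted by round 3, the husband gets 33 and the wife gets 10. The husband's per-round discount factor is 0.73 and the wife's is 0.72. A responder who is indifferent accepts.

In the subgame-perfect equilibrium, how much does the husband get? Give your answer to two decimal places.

155.86

Solve by backward induction from round 3.
Round 3 (the husband proposes): the wife gets 10 if talks fail, so the husband offers 10 and keeps 190.
Round 2 (the wife proposes): the husband can get 190 next round, worth 0.73 × 190 = 138.7 now. The wife offers 138.7 and keeps 200 − 138.7 = 61.3.
Round 1 (the husband proposes): the wife can get 61.3 next round, worth 0.72 × 61.3 = 44.136 now. The husband offers 44.136 and keeps 200 − 44.136 = 155.864.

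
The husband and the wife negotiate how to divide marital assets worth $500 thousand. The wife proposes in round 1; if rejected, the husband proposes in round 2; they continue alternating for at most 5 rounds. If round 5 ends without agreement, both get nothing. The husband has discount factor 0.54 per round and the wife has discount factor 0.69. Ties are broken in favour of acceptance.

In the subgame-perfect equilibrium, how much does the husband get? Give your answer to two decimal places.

Round 5 (the wife proposes): the husband will accept anything ≥ 0, so the wife offers 0 and keeps 500.
Round 4 (the husband proposes): the wife can get 500 next round, worth 0.69 × 500 = 345 now, so the husband offers 345, keeping 155.
Round 3 (the wife proposes): the husband can get 155 next round, worth 0.54 × 155 = 83.7 now. The wife offers 83.7 and keeps 500 − 83.7 = 416.3.
Round 2 (the husband proposes): the wife can get 416.3 next round, worth 0.69 × 416.3 = 287.247 now. The husband offers 287.247 and keeps 500 − 287.247 = 212.753.
Round 1 (the wife proposes): the husband can get 212.753 next round, worth 0.54 × 212.753 = 114.88662 now. The wife offers 114.88662 and keeps 500 − 114.88662 = 385.11338.

114.89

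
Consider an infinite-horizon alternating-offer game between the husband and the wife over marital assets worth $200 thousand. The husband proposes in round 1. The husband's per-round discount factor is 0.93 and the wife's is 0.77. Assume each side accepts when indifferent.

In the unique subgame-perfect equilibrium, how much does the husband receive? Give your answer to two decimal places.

162.03

In a stationary SPE each proposer offers the other exactly their discounted continuation value.
If the husband keeps x when proposing and the wife keeps y when proposing, then x = 200 − 0.77y and y = 200 − 0.93x.
Solving: x = 200(1 − 0.77) / (1 − 0.93·0.77) = 46 / 0.2839 ≈ 162.0289.
The wife gets 200 − 162.0289 ≈ 37.9711.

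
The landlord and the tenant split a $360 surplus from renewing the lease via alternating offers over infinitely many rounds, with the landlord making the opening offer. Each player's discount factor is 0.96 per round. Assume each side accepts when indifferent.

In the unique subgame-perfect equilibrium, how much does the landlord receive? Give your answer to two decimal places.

In a stationary SPE each proposer offers the other exactly their discounted continuation value.
If the landlord keeps x when proposing and the tenant keeps y when proposing, then x = 360 − 0.96y and y = 360 − 0.96x.
Solving: x = 360(1 − 0.96) / (1 − 0.96·0.96) = 14.4 / 0.0784 ≈ 183.6735.
The tenant gets 360 − 183.6735 ≈ 176.3265.

183.67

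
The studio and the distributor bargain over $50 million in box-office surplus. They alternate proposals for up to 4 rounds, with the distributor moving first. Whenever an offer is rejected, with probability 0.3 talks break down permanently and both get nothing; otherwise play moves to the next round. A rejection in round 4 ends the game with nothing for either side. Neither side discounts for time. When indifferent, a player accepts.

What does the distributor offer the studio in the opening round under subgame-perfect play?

Round 4 (the studio proposes): rejection yields 0 for the distributor; the studio offers 0 and keeps 50.
Round 3 (the distributor proposes): rejecting gives the studio an expected 0.7 × 50 = 35, so the distributor offers 35, keeping 15.
Round 2 (the studio proposes): rejecting gives the distributor an expected 0.7 × 15 = 10.5, so the studio offers 10.5, keeping 39.5.
Round 1 (the distributor proposes): rejecting gives the studio an expected 0.7 × 39.5 = 27.65. The distributor offers 27.65 and keeps 50 − 27.65 = 22.35.

27.65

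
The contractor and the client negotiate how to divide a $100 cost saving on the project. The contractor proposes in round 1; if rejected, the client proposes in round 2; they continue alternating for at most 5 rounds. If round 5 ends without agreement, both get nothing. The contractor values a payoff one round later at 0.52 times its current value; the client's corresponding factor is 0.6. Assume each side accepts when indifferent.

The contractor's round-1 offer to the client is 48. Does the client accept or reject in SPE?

Accept

Work out the client's continuation value if the offer is rejected.
Round 5 (the contractor proposes): rejection yields 0 for the client; the contractor offers 0 and keeps 100.
Round 4 (the client proposes): the contractor can get 100 next round, worth 0.52 × 100 = 52 now; the client offers that and keeps 48.
Round 3 (the contractor proposes): the client can get 48 next round, worth 0.6 × 48 = 28.8 now. The contractor offers 28.8 and keeps 100 − 28.8 = 71.2.
Round 2 (the client proposes): the contractor can get 71.2 next round, worth 0.52 × 71.2 = 37.024 now, so the client offers 37.024, keeping 62.976.
So by rejecting in round 1, the client gets 62.976 next round, worth 0.6 × 62.976 = 37.7856 now.
Offer 48 ≥ 37.7856, so the client accepts.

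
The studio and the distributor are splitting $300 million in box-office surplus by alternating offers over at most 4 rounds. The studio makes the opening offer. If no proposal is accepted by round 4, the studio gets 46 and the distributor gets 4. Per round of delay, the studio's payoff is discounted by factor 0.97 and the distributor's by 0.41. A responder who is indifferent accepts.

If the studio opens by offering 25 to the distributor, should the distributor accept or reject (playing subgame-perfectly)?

Reject

Round 4 (the distributor proposes): the studio gets 46 if talks fail, so the distributor offers 46 and keeps 254.
Round 3 (the studio proposes): the distributor can get 254 next round, worth 0.41 × 254 = 104.14 now, so the studio offers 104.14, keeping 195.86.
Round 2 (the distributor proposes): the studio can get 195.86 next round, worth 0.97 × 195.86 = 189.9842 now, so the distributor offers 189.9842, keeping 110.0158.
So by rejecting in round 1, the distributor gets 110.0158 next round, worth 0.41 × 110.0158 = 45.106478 now.
Offer 25 < 45.106478, so the distributor rejects.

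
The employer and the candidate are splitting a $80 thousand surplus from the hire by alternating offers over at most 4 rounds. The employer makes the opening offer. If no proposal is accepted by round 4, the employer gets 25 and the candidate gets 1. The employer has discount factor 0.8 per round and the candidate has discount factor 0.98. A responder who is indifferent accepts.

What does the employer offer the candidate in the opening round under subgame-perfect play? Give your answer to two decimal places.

57.94

Round 4 (the candidate proposes): the employer gets 25 if talks fail, so the candidate offers 25 and keeps 55.
Round 3 (the employer proposes): the candidate can get 55 next round, worth 0.98 × 55 = 53.9 now, so the employer offers 53.9, keeping 26.1.
Round 2 (the candidate proposes): the employer can get 26.1 next round, worth 0.8 × 26.1 = 20.88 now. The candidate offers 20.88 and keeps 80 − 20.88 = 59.12.
Round 1 (the employer proposes): the candidate can get 59.12 next round, worth 0.98 × 59.12 = 57.9376 now; the employer offers that and keeps 22.0624.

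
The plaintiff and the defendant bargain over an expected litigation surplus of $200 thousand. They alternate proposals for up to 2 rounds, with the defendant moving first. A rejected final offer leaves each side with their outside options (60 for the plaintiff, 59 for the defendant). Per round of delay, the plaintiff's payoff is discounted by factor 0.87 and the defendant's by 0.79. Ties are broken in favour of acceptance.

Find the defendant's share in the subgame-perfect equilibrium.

77.33

Round 2 (the plaintiff proposes): the defendant gets 59 if talks fail, so the plaintiff offers 59 and keeps 141.
Round 1 (the defendant proposes): the plaintiff can get 141 next round, worth 0.87 × 141 = 122.67 now; the defendant offers that and keeps 77.33.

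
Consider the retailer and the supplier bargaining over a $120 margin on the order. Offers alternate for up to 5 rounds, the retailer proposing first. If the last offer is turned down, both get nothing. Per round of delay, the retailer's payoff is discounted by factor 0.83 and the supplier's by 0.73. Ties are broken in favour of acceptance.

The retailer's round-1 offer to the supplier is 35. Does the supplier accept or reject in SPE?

Accept

Round 5 (the retailer proposes): rejection yields 0 for the supplier; the retailer offers 0 and keeps 120.
Round 4 (the supplier proposes): the retailer can get 120 next round, worth 0.83 × 120 = 99.6 now, so the supplier offers 99.6, keeping 20.4.
Round 3 (the retailer proposes): the supplier can get 20.4 next round, worth 0.73 × 20.4 = 14.892 now; the retailer offers that and keeps 105.108.
Round 2 (the supplier proposes): the retailer can get 105.108 next round, worth 0.83 × 105.108 = 87.23964 now; the supplier offers that and keeps 32.76036.
So by rejecting in round 1, the supplier gets 32.76036 next round, worth 0.73 × 32.76036 = 23.9150628 now.
Offer 35 ≥ 23.9150628, so the supplier accepts.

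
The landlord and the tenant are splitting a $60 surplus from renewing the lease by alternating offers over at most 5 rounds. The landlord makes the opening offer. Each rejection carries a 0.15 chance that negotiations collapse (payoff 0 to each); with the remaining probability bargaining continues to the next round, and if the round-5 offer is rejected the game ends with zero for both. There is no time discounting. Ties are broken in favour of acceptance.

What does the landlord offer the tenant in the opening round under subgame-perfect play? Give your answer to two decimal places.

Round 5 (the landlord proposes): rejection yields 0 for the tenant; the landlord offers 0 and keeps 60.
Round 4 (the tenant proposes): rejecting gives the landlord an expected 0.85 × 60 = 51. The tenant offers 51 and keeps 60 − 51 = 9.
Round 3 (the landlord proposes): rejecting gives the tenant an expected 0.85 × 9 = 7.65, so the landlord offers 7.65, keeping 52.35.
Round 2 (the tenant proposes): rejecting gives the landlord an expected 0.85 × 52.35 = 44.4975, so the tenant offers 44.4975, keeping 15.5025.
Round 1 (the landlord proposes): rejecting gives the tenant an expected 0.85 × 15.5025 = 13.177125. The landlord offers 13.177125 and keeps 60 − 13.177125 = 46.822875.

13.18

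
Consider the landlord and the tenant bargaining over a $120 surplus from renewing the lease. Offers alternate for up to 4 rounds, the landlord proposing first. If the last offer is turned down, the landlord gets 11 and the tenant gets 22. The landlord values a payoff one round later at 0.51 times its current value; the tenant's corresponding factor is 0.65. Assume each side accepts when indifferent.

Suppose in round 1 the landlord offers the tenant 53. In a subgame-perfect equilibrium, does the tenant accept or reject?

Reject

Round 4 (the tenant proposes): the landlord gets 11 if talks fail, so the tenant offers 11 and keeps 109.
Round 3 (the landlord proposes): the tenant can get 109 next round, worth 0.65 × 109 = 70.85 now; the landlord offers that and keeps 49.15.
Round 2 (the tenant proposes): the landlord can get 49.15 next round, worth 0.51 × 49.15 = 25.0665 now, so the tenant offers 25.0665, keeping 94.9335.
So by rejecting in round 1, the tenant gets 94.9335 next round, worth 0.65 × 94.9335 = 61.706775 now.
Offer 53 < 61.706775, so the tenant rejects.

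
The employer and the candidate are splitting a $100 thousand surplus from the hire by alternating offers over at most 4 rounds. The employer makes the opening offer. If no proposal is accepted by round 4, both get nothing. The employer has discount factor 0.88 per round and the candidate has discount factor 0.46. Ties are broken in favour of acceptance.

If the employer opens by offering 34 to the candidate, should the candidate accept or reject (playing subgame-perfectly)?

Work out the candidate's continuation value if the offer is rejected.
Round 4 (the candidate proposes): rejection yields 0 for the employer; the candidate offers 0 and keeps 100.
Round 3 (the employer proposes): the candidate can get 100 next round, worth 0.46 × 100 = 46 now, so the employer offers 46, keeping 54.
Round 2 (the candidate proposes): the employer can get 54 next round, worth 0.88 × 54 = 47.52 now; the candidate offers that and keeps 52.48.
So by rejecting in round 1, the candidate gets 52.48 next round, worth 0.46 × 52.48 = 24.1408 now.
Offer 34 ≥ 24.1408, so the candidate accepts.

Accept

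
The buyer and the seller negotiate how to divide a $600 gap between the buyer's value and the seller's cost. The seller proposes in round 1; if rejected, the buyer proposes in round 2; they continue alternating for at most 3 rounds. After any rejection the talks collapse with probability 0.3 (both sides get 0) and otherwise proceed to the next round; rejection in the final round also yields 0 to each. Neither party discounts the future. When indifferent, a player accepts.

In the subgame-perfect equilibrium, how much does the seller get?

By backward induction:
Round 3 (the seller proposes): the buyer will accept anything ≥ 0, so the seller offers 0 and keeps 600.
Round 2 (the buyer proposes): rejecting gives the seller an expected 0.7 × 600 = 420, so the buyer offers 420, keeping 180.
Round 1 (the seller proposes): rejecting gives the buyer an expected 0.7 × 180 = 126; the seller offers that and keeps 474.

474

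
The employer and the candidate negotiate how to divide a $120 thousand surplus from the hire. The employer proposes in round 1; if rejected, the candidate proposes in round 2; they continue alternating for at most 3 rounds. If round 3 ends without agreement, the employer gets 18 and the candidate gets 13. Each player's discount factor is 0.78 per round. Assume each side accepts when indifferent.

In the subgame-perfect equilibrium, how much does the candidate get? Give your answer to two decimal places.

28.50

Round 3 (the employer proposes): the candidate gets 13 if talks fail, so the employer offers 13 and keeps 107.
Round 2 (the candidate proposes): the employer can get 107 next round, worth 0.78 × 107 = 83.46 now; the candidate offers that and keeps 36.54.
Round 1 (the employer proposes): the candidate can get 36.54 next round, worth 0.78 × 36.54 = 28.5012 now. The employer offers 28.5012 and keeps 120 − 28.5012 = 91.4988.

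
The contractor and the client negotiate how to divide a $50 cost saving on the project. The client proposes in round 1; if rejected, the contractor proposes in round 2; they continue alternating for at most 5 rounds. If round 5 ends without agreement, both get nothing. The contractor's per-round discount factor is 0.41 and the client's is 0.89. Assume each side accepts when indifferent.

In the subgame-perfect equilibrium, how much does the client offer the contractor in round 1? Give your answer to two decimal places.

3.08

Round 5 (the client proposes): rejection yields 0 for the contractor; the client offers 0 and keeps 50.
Round 4 (the contractor proposes): the client can get 50 next round, worth 0.89 × 50 = 44.5 now. The contractor offers 44.5 and keeps 50 − 44.5 = 5.5.
Round 3 (the client proposes): the contractor can get 5.5 next round, worth 0.41 × 5.5 = 2.255 now. The client offers 2.255 and keeps 50 − 2.255 = 47.745.
Round 2 (the contractor proposes): the client can get 47.745 next round, worth 0.89 × 47.745 = 42.49305 now, so the contractor offers 42.49305, keeping 7.50695.
Round 1 (the client proposes): the contractor can get 7.50695 next round, worth 0.41 × 7.50695 = 3.0778495 now; the client offers that and keeps 46.9221505.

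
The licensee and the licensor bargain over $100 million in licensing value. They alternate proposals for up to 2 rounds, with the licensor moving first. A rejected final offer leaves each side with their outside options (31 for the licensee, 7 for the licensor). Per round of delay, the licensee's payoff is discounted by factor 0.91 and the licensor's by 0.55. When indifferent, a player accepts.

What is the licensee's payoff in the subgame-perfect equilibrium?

Round 2 (the licensee proposes): the licensor gets 7 if talks fail, so the licensee offers 7 and keeps 93.
Round 1 (the licensor proposes): the licensee can get 93 next round, worth 0.91 × 93 = 84.63 now. The licensor offers 84.63 and keeps 100 − 84.63 = 15.37.

84.63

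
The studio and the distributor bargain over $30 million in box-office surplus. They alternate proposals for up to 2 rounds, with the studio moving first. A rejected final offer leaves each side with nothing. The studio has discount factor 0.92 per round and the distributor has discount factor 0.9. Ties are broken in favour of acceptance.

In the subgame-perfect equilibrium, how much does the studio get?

Round 2 (the distributor proposes): the studio will accept anything ≥ 0, so the distributor offers 0 and keeps 30.
Round 1 (the studio proposes): the distributor can get 30 next round, worth 0.9 × 30 = 27 now, so the studio offers 27, keeping 3.

3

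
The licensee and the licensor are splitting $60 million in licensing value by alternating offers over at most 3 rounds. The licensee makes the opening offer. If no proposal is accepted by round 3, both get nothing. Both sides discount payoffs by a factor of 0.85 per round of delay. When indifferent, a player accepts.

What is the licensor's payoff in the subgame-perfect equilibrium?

7.65

Round 3 (the licensee proposes): rejection yields 0 for the licensor; the licensee offers 0 and keeps 60.
Round 2 (the licensor proposes): the licensee can get 60 next round, worth 0.85 × 60 = 51 now. The licensor offers 51 and keeps 60 − 51 = 9.
Round 1 (the licensee proposes): the licensor can get 9 next round, worth 0.85 × 9 = 7.65 now. The licensee offers 7.65 and keeps 60 − 7.65 = 52.35.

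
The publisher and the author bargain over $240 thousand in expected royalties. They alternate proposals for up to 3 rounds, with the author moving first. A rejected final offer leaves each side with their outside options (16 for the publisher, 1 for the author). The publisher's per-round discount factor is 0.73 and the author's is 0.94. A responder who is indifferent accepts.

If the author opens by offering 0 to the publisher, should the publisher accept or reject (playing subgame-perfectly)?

Reject

Round 3 (the author proposes): the publisher gets 16 if talks fail, so the author offers 16 and keeps 224.
Round 2 (the publisher proposes): the author can get 224 next round, worth 0.94 × 224 = 210.56 now, so the publisher offers 210.56, keeping 29.44.
So by rejecting in round 1, the publisher gets 29.44 next round, worth 0.73 × 29.44 = 21.4912 now.
Offer 0 < 21.4912, so the publisher rejects.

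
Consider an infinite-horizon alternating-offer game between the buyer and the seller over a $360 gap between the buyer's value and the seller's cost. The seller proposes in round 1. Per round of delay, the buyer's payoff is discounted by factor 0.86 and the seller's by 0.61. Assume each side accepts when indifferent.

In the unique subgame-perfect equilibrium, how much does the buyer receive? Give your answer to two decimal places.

When the seller proposes, the buyer accepts any offer worth at least 0.86 times what the buyer would get by proposing next round; and vice versa.
This gives x = 360 − 0.86y and y = 360 − 0.61x, where x and y are each side's share when it proposes.
Hence (1 − 0.86·0.61)x = 360(1 − 0.86), i.e. 0.4754·x = 50.4.
x ≈ 106.0160; the buyer's share is 360 − x ≈ 253.9840.

253.98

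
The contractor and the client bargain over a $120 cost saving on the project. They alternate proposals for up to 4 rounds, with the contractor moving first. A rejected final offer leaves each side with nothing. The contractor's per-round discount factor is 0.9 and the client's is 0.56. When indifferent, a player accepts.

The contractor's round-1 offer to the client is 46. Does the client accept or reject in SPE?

Accept

Round 4 (the client proposes): the contractor will accept anything ≥ 0, so the client offers 0 and keeps 120.
Round 3 (the contractor proposes): the client can get 120 next round, worth 0.56 × 120 = 67.2 now; the contractor offers that and keeps 52.8.
Round 2 (the client proposes): the contractor can get 52.8 next round, worth 0.9 × 52.8 = 47.52 now. The client offers 47.52 and keeps 120 − 47.52 = 72.48.
So by rejecting in round 1, the client gets 72.48 next round, worth 0.56 × 72.48 = 40.5888 now.
Offer 46 ≥ 40.5888, so the client accepts.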